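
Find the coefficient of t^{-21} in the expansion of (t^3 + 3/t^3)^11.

1082565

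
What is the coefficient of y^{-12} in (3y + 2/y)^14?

General term: C(14,j)·(3y)^j·(2/y)^(14-j), with y-exponent 1j − 1(14−j) = 2j − 14.
Set 2j − 14 = -12: j = 1.
C(14,1) = 14; 3^1 = 3; 2^13 = 8192.
Coefficient = 14 · 3 · 8192 = 344064.

344064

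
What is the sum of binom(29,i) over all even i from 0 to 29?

Even-i terms of row 29 sum to 2^28 = 268435456.

268435456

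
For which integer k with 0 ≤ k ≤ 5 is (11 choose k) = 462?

5

C(11,k) increases on 0 ≤ k ≤ 5. C(11,4) = 330 and C(11,5) = 462, so k = 5.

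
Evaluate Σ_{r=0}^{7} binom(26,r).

1 + 26 + 325 + 2600 + 14950 + 65780 + 230230 + 657800 = 971712.

971712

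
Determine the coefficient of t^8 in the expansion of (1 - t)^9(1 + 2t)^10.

-3447

Coefficient of t^8 = Σ_{j} C(9,j)·(-1)^j·C(10,8-j)·2^(8-j) for j from 0 to 8.
= 11520 + (-138240) + 483840 + (-677376) + 423360 + (-120960) + 15120 + (-720) + 9 = -3447.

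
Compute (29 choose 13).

67863915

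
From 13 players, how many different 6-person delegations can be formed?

1716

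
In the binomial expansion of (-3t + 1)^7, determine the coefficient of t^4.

The general term is C(7,j)·(-3t)^j·(1)^(7-j); the t^4 term has j = 4.
C(7,4) = 35.
Coefficient = C(7,4) · (-3)^4 = 35 · 81 = 2835.

2835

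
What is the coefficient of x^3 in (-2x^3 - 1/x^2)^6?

160

General term: C(6,j)·(-2x^3)^j·(-1/x^2)^(6-j), with x-exponent 3j − 2(6−j) = 5j − 12.
Set 5j − 12 = 3: j = 3.
C(6,3) = 20; (-2)^3 = -8; (-1)^3 = -1.
Coefficient = 20 · (-8) · (-1) = 160.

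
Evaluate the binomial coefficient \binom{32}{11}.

129024480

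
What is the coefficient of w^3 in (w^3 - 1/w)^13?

General term: C(13,j)·(w^3)^j·(-1/w)^(13-j), with w-exponent 3j − 1(13−j) = 4j − 13.
Set 4j − 13 = 3: j = 4.
C(13,4) = 715; 1^4 = 1; (-1)^9 = -1.
Coefficient = 715 · 1 · (-1) = -715.

-715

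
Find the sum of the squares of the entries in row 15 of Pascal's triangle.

Σ C(15,r)² is the coefficient of x^15 in (1+x)^15(1+x)^15 = (1+x)^30, i.e. C(30,15) = 155117520.

155117520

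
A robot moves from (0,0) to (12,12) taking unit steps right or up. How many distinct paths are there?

2704156

Each path is a sequence of 24 steps with 12 rights: C(24,12) = 2704156.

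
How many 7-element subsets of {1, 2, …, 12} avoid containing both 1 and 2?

540

All 7-subsets: C(12,7) = 792. Those containing both fixed elements: C(10,5) = 252.
792 − 252 = 540.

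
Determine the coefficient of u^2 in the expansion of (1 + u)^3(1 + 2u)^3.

33

Coefficient of u^2 = Σ_{j} C(3,j)·1^j·C(3,2-j)·2^(2-j) for j from 0 to 2.
= 12 + 18 + 3 = 33.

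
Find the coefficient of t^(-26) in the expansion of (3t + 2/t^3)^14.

83026944

General term: C(14,j)·(3t)^j·(2/t^3)^(14-j), with t-exponent 1j − 3(14−j) = 4j − 42.
Set 4j − 42 = -26: j = 4.
C(14,4) = 1001; 3^4 = 81; 2^10 = 1024.
Coefficient = 1001 · 81 · 1024 = 83026944.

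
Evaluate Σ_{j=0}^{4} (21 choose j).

7547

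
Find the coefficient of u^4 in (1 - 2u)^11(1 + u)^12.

-385

Coefficient of u^4 = Σ_{j} C(11,j)·(-2)^j·C(12,4-j)·1^(4-j) for j from 0 to 4.
= 495 + (-4840) + 14520 + (-15840) + 5280 = -385.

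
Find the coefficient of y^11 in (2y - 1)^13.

159744

The general term is C(13,j)·(2y)^j·(-1)^(13-j); the y^11 term has j = 11.
C(13,11) = 78.
Coefficient = C(13,11) · 2^11 = 78 · 2048 = 159744.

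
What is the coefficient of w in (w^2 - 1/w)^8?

General term: C(8,j)·(w^2)^j·(-1/w)^(8-j), with w-exponent 2j − 1(8−j) = 3j − 8.
Set 3j − 8 = 1: j = 3.
C(8,3) = 56; 1^3 = 1; (-1)^5 = -1.
Coefficient = 56 · 1 · (-1) = -56.

-56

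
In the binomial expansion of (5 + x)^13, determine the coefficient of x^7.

The general term is C(13,j)·(5)^j·(x)^(13-j); the x^7 term has j = 6.
C(13,6) = 1716.
Coefficient = C(13,6) · 5^6 = 1716 · 15625 = 26812500.

26812500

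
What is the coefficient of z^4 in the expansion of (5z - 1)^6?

The general term is C(6,j)·(5z)^j·(-1)^(6-j); the z^4 term has j = 4.
C(6,4) = 15.
Coefficient = C(6,4) · 5^4 = 15 · 625 = 9375.

9375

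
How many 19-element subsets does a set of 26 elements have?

657800

C(26,19) = C(26,7) by symmetry.
C(26,7) = (26·25·24·23·22·21·20) / 7! = 3315312000 / 5040 = 657800.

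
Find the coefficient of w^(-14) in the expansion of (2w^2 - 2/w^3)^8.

7168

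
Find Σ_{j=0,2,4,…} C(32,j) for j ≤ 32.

2147483648

Half of (1+1)^32 + (1−1)^32 gives the even-index sum: 2^31 = 2147483648.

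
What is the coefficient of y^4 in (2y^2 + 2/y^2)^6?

General term: C(6,j)·(2y^2)^j·(2/y^2)^(6-j), with y-exponent 2j − 2(6−j) = 4j − 12.
Set 4j − 12 = 4: j = 4.
C(6,4) = 15; 2^4 = 16; 2^2 = 4.
Coefficient = 15 · 16 · 4 = 960.

960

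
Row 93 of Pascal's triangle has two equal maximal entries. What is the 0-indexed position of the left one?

For odd n = 93, C(93,j) peaks at j = (n−1)/2 and (n+1)/2; the smaller is 46.

46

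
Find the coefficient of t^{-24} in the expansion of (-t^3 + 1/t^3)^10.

-10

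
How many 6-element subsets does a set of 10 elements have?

210

C(10,6) = C(10,4) by symmetry.
C(10,4) = (10·9·8·7) / 4! = 5040 / 24 = 210.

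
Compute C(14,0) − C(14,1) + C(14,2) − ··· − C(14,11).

The partial alternating sum Σ_{k=0}^{11} (−1)^k C(14,k) = (−1)^11 C(13,11) = -78.

-78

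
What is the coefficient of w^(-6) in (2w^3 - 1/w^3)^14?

192192

General term: C(14,j)·(2w^3)^j·(-1/w^3)^(14-j), with w-exponent 3j − 3(14−j) = 6j − 42.
Set 6j − 42 = -6: j = 6.
C(14,6) = 3003; 2^6 = 64; (-1)^8 = 1.
Coefficient = 3003 · 64 · 1 = 192192.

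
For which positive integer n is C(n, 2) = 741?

n(n−1)/2 = 741 ⇒ n(n−1) = 1482. Since 39·38 = 1482, n = 39.

39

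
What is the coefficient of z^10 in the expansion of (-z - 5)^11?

-55

The general term is C(11,j)·(-z)^j·(-5)^(11-j); the z^10 term has j = 10.
C(11,10) = 11.
Coefficient = C(11,10) · (-5)^1 = 11 · (-5) = -55.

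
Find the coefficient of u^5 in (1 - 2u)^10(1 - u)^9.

Coefficient of u^5 = Σ_{j} C(10,j)·(-2)^j·C(9,5-j)·(-1)^(5-j) for j from 0 to 5.
= (-126) + (-2520) + (-15120) + (-34560) + (-30240) + (-8064) = -90630.

-90630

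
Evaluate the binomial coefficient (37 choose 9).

C(37,9) = (37·36·35·34·33·32·31·30·29) / 9! = 45143585625600 / 362880 = 124403620.

124403620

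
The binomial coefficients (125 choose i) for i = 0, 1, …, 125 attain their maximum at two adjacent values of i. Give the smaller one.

62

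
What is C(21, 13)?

203490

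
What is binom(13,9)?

C(13,9) = C(13,4) by symmetry.
C(13,4) = (13·12·11·10) / 4! = 17160 / 24 = 715.

715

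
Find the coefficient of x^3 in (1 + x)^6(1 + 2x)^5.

490

Coefficient of x^3 = Σ_{j} C(6,j)·1^j·C(5,3-j)·2^(3-j) for j from 0 to 3.
= 80 + 240 + 150 + 20 = 490.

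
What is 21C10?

352716

C(21,10) = (21·20·19·18·17·16·15·14·13·12) / 10! = 1279935820800 / 3628800 = 352716.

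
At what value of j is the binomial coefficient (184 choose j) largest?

92

C(184,j) is maximized at j = 184/2 = 92.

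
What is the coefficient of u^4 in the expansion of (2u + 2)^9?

64512

The general term is C(9,j)·(2u)^j·(2)^(9-j); the u^4 term has j = 4.
C(9,4) = 126.
Coefficient = C(9,4) · 2^4 · 2^5 = 126 · 16 · 32 = 64512.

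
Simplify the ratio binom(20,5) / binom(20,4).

C(n,k+1)/C(n,k) = (n−k)/(k+1) = (20−4)/(4+1) = 16/5.

16/5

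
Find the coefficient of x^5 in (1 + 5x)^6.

18750

The general term is C(6,j)·(1)^j·(5x)^(6-j); the x^5 term has j = 1.
C(6,1) = 6.
Coefficient = C(6,1) · 5^5 = 6 · 3125 = 18750.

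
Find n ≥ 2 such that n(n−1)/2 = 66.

n(n−1)/2 = 66 ⇒ n(n−1) = 132. Since 12·11 = 132, n = 12.

12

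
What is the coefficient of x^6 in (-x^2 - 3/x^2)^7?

-189

General term: C(7,j)·(-x^2)^j·(-3/x^2)^(7-j), with x-exponent 2j − 2(7−j) = 4j − 14.
Set 4j − 14 = 6: j = 5.
C(7,5) = 21; (-1)^5 = -1; (-3)^2 = 9.
Coefficient = 21 · (-1) · 9 = -189.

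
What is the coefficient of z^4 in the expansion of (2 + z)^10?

13440

The general term is C(10,j)·(2)^j·(z)^(10-j); the z^4 term has j = 6.
C(10,6) = 210.
Coefficient = C(10,6) · 2^6 = 210 · 64 = 13440.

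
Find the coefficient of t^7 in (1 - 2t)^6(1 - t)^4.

-2528

Coefficient of t^7 = Σ_{j} C(6,j)·(-2)^j·C(4,7-j)·(-1)^(7-j) for j from 3 to 6.
= (-160) + (-960) + (-1152) + (-256) = -2528.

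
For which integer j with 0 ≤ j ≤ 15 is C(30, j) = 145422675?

C(30,j) increases on 0 ≤ j ≤ 15. C(30,13) = 119759850 and C(30,14) = 145422675, so j = 14.

14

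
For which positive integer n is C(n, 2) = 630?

n(n−1)/2 = 630 ⇒ n(n−1) = 1260. Since 36·35 = 1260, n = 36.

36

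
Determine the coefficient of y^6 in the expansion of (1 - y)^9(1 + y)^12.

24

Coefficient of y^6 = Σ_{j} C(9,j)·(-1)^j·C(12,6-j)·1^(6-j) for j from 0 to 6.
= 924 + (-7128) + 17820 + (-18480) + 8316 + (-1512) + 84 = 24.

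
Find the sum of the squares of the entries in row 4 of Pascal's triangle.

By Vandermonde's identity, Σ C(4,i)² = C(8,4) = 70.

70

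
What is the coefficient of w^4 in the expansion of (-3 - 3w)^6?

The general term is C(6,j)·(-3)^j·(-3w)^(6-j); the w^4 term has j = 2.
C(6,2) = 15.
Coefficient = C(6,2) · (-3)^2 · (-3)^4 = 15 · 9 · 81 = 10935.

10935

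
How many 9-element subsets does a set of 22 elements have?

C(22,9) = (22·21·20·19·18·17·16·15·14) / 9! = 180503769600 / 362880 = 497420.

497420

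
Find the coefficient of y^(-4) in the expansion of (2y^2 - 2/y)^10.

General term: C(10,j)·(2y^2)^j·(-2/y)^(10-j), with y-exponent 2j − 1(10−j) = 3j − 10.
Set 3j − 10 = -4: j = 2.
C(10,2) = 45; 2^2 = 4; (-2)^8 = 256.
Coefficient = 45 · 4 · 256 = 46080.

46080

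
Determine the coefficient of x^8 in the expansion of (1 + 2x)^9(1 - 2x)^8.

17920

Coefficient of x^8 = Σ_{j} C(9,j)·2^j·C(8,8-j)·(-2)^(8-j) for j from 0 to 8.
= 256 + (-18432) + 258048 + (-1204224) + 2257920 + (-1806336) + 602112 + (-73728) + 2304 = 17920.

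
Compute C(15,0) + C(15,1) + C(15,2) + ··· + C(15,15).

32768

The entries of row 15 sum to 2^15 = 32768.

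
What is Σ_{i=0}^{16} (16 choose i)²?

Σ C(16,i)² is the coefficient of x^16 in (1+x)^16(1+x)^16 = (1+x)^32, i.e. C(32,16) = 601080390.

601080390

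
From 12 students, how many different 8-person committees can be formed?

This is C(12,8) = 495.

495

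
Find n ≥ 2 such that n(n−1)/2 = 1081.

n(n−1)/2 = 1081 ⇒ n(n−1) = 2162. Since 47·46 = 2162, n = 47.

47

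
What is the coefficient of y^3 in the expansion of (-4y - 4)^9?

-22020096

The general term is C(9,j)·(-4y)^j·(-4)^(9-j); the y^3 term has j = 3.
C(9,3) = 84.
Coefficient = C(9,3) · (-4)^3 · (-4)^6 = 84 · (-64) · 4096 = -22020096.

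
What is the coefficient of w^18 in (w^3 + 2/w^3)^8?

16

General term: C(8,j)·(w^3)^j·(2/w^3)^(8-j), with w-exponent 3j − 3(8−j) = 6j − 24.
Set 6j − 24 = 18: j = 7.
C(8,7) = 8; 1^7 = 1; 2^1 = 2.
Coefficient = 8 · 1 · 2 = 16.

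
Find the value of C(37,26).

854992152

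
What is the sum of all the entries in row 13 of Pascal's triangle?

8192

The entries of row 13 sum to 2^13 = 8192.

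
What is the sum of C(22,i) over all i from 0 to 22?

4194304

The entries of row 22 sum to 2^22 = 4194304.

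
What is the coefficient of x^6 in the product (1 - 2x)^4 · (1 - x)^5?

Coefficient of x^6 = Σ_{j} C(4,j)·(-2)^j·C(5,6-j)·(-1)^(6-j) for j from 1 to 4.
= 8 + 120 + 320 + 160 = 608.

608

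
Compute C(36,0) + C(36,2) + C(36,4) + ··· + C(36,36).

Half of (1+1)^36 + (1−1)^36 gives the even-index sum: 2^35 = 34359738368.

34359738368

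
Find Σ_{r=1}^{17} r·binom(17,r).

Since r·C(17,r) = 17·C(16,r−1), the sum is 17·2^16 = 17·65536 = 1114112.

1114112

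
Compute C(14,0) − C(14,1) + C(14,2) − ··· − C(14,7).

The partial alternating sum Σ_{k=0}^{7} (−1)^k C(14,k) = (−1)^7 C(13,7) = -1716.

-1716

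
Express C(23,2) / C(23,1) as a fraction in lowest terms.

C(n,k+1)/C(n,k) = (n−k)/(k+1) = (23−1)/(1+1) = 22/2 = 11.

11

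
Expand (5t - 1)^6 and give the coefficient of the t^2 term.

The general term is C(6,j)·(5t)^j·(-1)^(6-j); the t^2 term has j = 2.
C(6,2) = 15.
Coefficient = C(6,2) · 5^2 = 15 · 25 = 375.

375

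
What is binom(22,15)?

C(22,15) = C(22,7) by symmetry.
C(22,7) = (22·21·20·19·18·17·16) / 7! = 859541760 / 5040 = 170544.

170544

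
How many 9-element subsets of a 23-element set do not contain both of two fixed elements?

700910

All 9-subsets: C(23,9) = 817190. Those containing both fixed elements: C(21,7) = 116280.
817190 − 116280 = 700910.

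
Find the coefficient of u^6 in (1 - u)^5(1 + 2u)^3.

-26

Coefficient of u^6 = Σ_{j} C(5,j)·(-1)^j·C(3,6-j)·2^(6-j) for j from 3 to 5.
= (-80) + 60 + (-6) = -26.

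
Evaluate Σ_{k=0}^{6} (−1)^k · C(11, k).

The partial alternating sum Σ_{k=0}^{6} (−1)^k C(11,k) = (−1)^6 C(10,6) = 210.

210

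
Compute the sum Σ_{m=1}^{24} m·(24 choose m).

Differentiating (1+x)^24 and setting x=1: Σ m·C(24,m) = 24·2^23 = 201326592.

201326592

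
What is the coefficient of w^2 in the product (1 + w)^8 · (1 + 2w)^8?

Coefficient of w^2 = Σ_{j} C(8,j)·1^j·C(8,2-j)·2^(2-j) for j from 0 to 2.
= 112 + 128 + 28 = 268.

268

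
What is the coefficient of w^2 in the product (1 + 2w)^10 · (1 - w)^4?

106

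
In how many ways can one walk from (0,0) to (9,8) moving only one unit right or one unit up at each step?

24310

Each path is a sequence of 17 steps with 9 rights: C(17,9) = 24310.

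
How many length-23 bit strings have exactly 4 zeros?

Choose the 4 positions: C(23,4) = 8855.

8855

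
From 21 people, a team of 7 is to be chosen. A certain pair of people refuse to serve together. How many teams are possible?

All 7-subsets: C(21,7) = 116280. Those containing both fixed elements: C(19,5) = 11628.
116280 − 11628 = 104652.

104652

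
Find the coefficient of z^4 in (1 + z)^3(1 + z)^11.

1001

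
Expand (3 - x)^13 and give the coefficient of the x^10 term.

7722

The general term is C(13,j)·(3)^j·(-x)^(13-j); the x^10 term has j = 3.
C(13,3) = 286.
Coefficient = C(13,3) · 3^3 = 286 · 27 = 7722.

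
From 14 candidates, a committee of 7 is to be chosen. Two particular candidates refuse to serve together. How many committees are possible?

2640

All 7-subsets: C(14,7) = 3432. Those containing both fixed elements: C(12,5) = 792.
3432 − 792 = 2640.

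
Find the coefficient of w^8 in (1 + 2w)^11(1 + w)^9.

3579585

Coefficient of w^8 = Σ_{j} C(11,j)·2^j·C(9,8-j)·1^(8-j) for j from 0 to 8.
= 9 + 792 + 18480 + 166320 + 665280 + 1241856 + 1064448 + 380160 + 42240 = 3579585.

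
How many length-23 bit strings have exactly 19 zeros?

Choose the 19 positions: C(23,19) = 8855.

8855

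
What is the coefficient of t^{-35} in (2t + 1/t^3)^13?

General term: C(13,j)·(2t)^j·(1/t^3)^(13-j), with t-exponent 1j − 3(13−j) = 4j − 39.
Set 4j − 39 = -35: j = 1.
C(13,1) = 13; 2^1 = 2; 1^12 = 1.
Coefficient = 13 · 2 · 1 = 26.

26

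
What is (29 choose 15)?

77558760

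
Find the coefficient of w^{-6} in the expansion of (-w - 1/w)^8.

General term: C(8,j)·(-w)^j·(-1/w)^(8-j), with w-exponent 1j − 1(8−j) = 2j − 8.
Set 2j − 8 = -6: j = 1.
C(8,1) = 8; (-1)^1 = -1; (-1)^7 = -1.
Coefficient = 8 · (-1) · (-1) = 8.

8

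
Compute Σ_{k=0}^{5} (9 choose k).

1 + 9 + 36 + 84 + 126 + 126 = 382.

382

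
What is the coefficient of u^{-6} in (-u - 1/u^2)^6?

General term: C(6,j)·(-u)^j·(-1/u^2)^(6-j), with u-exponent 1j − 2(6−j) = 3j − 12.
Set 3j − 12 = -6: j = 2.
C(6,2) = 15; (-1)^2 = 1; (-1)^4 = 1.
Coefficient = 15 · 1 · 1 = 15.

15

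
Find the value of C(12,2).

C(12,2) = (12·11) / 2! = 132 / 2 = 66.

66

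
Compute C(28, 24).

20475

C(28,24) = C(28,4) by symmetry.
C(28,4) = (28·27·26·25) / 4! = 491400 / 24 = 20475.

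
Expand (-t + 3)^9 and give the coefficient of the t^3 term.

-61236

The general term is C(9,j)·(-t)^j·(3)^(9-j); the t^3 term has j = 3.
C(9,3) = 84.
Coefficient = C(9,3) · (-1)^3 · 3^6 = 84 · (-1) · 729 = -61236.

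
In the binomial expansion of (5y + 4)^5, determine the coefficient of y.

6400

The general term is C(5,j)·(5y)^j·(4)^(5-j); the y^1 term has j = 1.
C(5,1) = 5.
Coefficient = C(5,1) · 5^1 · 4^4 = 5 · 5 · 256 = 6400.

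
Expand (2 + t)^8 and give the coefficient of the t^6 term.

112

The general term is C(8,j)·(2)^j·(t)^(8-j); the t^6 term has j = 2.
C(8,2) = 28.
Coefficient = C(8,2) · 2^2 = 28 · 4 = 112.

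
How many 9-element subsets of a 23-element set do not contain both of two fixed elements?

700910

All 9-subsets: C(23,9) = 817190. Those containing both fixed elements: C(21,7) = 116280.
817190 − 116280 = 700910.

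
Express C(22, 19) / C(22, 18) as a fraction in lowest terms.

C(n,k+1)/C(n,k) = (n−k)/(k+1) = (22−18)/(18+1) = 4/19.

4/19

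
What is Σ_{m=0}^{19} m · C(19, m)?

4980736

Since m·C(19,m) = 19·C(18,m−1), the sum is 19·2^18 = 19·262144 = 4980736.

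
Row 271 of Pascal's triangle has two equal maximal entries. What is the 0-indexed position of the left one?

For odd n = 271, C(271,k) peaks at k = (n−1)/2 and (n+1)/2; the lesser is 135.

135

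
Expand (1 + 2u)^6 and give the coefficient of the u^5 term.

The general term is C(6,j)·(1)^j·(2u)^(6-j); the u^5 term has j = 1.
C(6,1) = 6.
Coefficient = C(6,1) · 2^5 = 6 · 32 = 192.

192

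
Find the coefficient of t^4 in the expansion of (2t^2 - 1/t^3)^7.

General term: C(7,j)·(2t^2)^j·(-1/t^3)^(7-j), with t-exponent 2j − 3(7−j) = 5j − 21.
Set 5j − 21 = 4: j = 5.
C(7,5) = 21; 2^5 = 32; (-1)^2 = 1.
Coefficient = 21 · 32 · 1 = 672.

672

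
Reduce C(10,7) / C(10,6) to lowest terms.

4/7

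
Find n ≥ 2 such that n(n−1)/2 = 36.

n(n−1)/2 = 36 ⇒ n(n−1) = 72. Since 9·8 = 72, n = 9.

9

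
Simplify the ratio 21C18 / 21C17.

2/9

C(n,k+1)/C(n,k) = (n−k)/(k+1) = (21−17)/(17+1) = 4/18 = 2/9.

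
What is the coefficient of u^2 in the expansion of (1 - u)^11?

The general term is C(11,j)·(1)^j·(-u)^(11-j); the u^2 term has j = 9.
C(11,9) = 55.
Coefficient = C(11,9) = 55.

55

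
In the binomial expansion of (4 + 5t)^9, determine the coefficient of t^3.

43008000

The general term is C(9,j)·(4)^j·(5t)^(9-j); the t^3 term has j = 6.
C(9,6) = 84.
Coefficient = C(9,6) · 4^6 · 5^3 = 84 · 4096 · 125 = 43008000.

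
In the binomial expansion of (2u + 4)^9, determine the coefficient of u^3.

The general term is C(9,j)·(2u)^j·(4)^(9-j); the u^3 term has j = 3.
C(9,3) = 84.
Coefficient = C(9,3) · 2^3 · 4^6 = 84 · 8 · 4096 = 2752512.

2752512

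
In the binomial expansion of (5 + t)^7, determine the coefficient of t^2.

65625

The general term is C(7,j)·(5)^j·(t)^(7-j); the t^2 term has j = 5.
C(7,5) = 21.
Coefficient = C(7,5) · 5^5 = 21 · 3125 = 65625.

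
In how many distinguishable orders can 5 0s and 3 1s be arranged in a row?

Choose positions for the 0s: C(8,5) = 56.

56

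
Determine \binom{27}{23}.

C(27,23) = C(27,4) by symmetry.
C(27,4) = (27·26·25·24) / 4! = 421200 / 24 = 17550.

17550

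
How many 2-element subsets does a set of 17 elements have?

C(17,2) = (17·16) / 2! = 272 / 2 = 136.

136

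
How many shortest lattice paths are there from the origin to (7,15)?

170544

Each path is a sequence of 22 steps with 7 rights: C(22,7) = 170544.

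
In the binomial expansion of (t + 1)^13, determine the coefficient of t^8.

The general term is C(13,j)·(t)^j·(1)^(13-j); the t^8 term has j = 8.
C(13,8) = 1287.
Coefficient = C(13,8) = 1287.

1287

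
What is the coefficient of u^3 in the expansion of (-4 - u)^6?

The general term is C(6,j)·(-4)^j·(-u)^(6-j); the u^3 term has j = 3.
C(6,3) = 20.
Coefficient = C(6,3) · (-4)^3 · (-1)^3 = 20 · (-64) · (-1) = 1280.

1280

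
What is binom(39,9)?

211915132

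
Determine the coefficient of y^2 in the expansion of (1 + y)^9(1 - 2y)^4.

Coefficient of y^2 = Σ_{j} C(9,j)·1^j·C(4,2-j)·(-2)^(2-j) for j from 0 to 2.
= 24 + (-72) + 36 = -12.

-12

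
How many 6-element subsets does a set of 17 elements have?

12376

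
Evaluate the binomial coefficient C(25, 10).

C(25,10) = (25·24·23·22·21·20·19·18·17·16) / 10! = 11861676288000 / 3628800 = 3268760.

3268760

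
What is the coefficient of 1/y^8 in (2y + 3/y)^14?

General term: C(14,j)·(2y)^j·(3/y)^(14-j), with y-exponent 1j − 1(14−j) = 2j − 14.
Set 2j − 14 = -8: j = 3.
C(14,3) = 364; 2^3 = 8; 3^11 = 177147.
Coefficient = 364 · 8 · 177147 = 515852064.

515852064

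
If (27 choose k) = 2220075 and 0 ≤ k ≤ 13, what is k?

8

C(27,k) increases on 0 ≤ k ≤ 13. C(27,7) = 888030 and C(27,8) = 2220075, so k = 8.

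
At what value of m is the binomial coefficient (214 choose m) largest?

107

C(214,m) is maximized at m = 214/2 = 107.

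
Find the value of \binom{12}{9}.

220

C(12,9) = C(12,3) by symmetry.
C(12,3) = (12·11·10) / 3! = 1320 / 6 = 220.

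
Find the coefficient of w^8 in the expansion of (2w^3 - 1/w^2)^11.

-29568

General term: C(11,j)·(2w^3)^j·(-1/w^2)^(11-j), with w-exponent 3j − 2(11−j) = 5j − 22.
Set 5j − 22 = 8: j = 6.
C(11,6) = 462; 2^6 = 64; (-1)^5 = -1.
Coefficient = 462 · 64 · (-1) = -29568.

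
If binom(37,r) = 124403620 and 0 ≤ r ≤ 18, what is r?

9

C(37,r) increases on 0 ≤ r ≤ 18. C(37,8) = 38608020 and C(37,9) = 124403620, so r = 9.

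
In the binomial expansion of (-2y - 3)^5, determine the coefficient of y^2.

-1080

The general term is C(5,j)·(-2y)^j·(-3)^(5-j); the y^2 term has j = 2.
C(5,2) = 10.
Coefficient = C(5,2) · (-2)^2 · (-3)^3 = 10 · 4 · (-27) = -1080.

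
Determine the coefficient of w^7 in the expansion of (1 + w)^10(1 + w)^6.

11440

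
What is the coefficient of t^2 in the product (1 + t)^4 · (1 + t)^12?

120

(1 + t)^4(1 + t)^12 = (1 + t)^16, so the coefficient of t^2 is C(16,2)·1^2 = 120·1 = 120.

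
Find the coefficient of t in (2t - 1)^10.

-20

The general term is C(10,j)·(2t)^j·(-1)^(10-j); the t^1 term has j = 1.
C(10,1) = 10.
Coefficient = C(10,1) · 2^1 · (-1)^9 = 10 · 2 · (-1) = -20.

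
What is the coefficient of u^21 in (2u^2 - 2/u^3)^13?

General term: C(13,j)·(2u^2)^j·(-2/u^3)^(13-j), with u-exponent 2j − 3(13−j) = 5j − 39.
Set 5j − 39 = 21: j = 12.
C(13,12) = 13; 2^12 = 4096; (-2)^1 = -2.
Coefficient = 13 · 4096 · (-2) = -106496.

-106496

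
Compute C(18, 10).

43758

C(18,10) = C(18,8) by symmetry.
C(18,8) = (18·17·16·15·14·13·12·11) / 8! = 1764322560 / 40320 = 43758.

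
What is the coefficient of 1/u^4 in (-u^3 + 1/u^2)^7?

21

General term: C(7,j)·(-u^3)^j·(1/u^2)^(7-j), with u-exponent 3j − 2(7−j) = 5j − 14.
Set 5j − 14 = -4: j = 2.
C(7,2) = 21; (-1)^2 = 1; 1^5 = 1.
Coefficient = 21 · 1 · 1 = 21.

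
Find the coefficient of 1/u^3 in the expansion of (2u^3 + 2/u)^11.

General term: C(11,j)·(2u^3)^j·(2/u)^(11-j), with u-exponent 3j − 1(11−j) = 4j − 11.
Set 4j − 11 = -3: j = 2.
C(11,2) = 55; 2^2 = 4; 2^9 = 512.
Coefficient = 55 · 4 · 512 = 112640.

112640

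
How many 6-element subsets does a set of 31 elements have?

736281

C(31,6) = (31·30·29·28·27·26) / 6! = 530122320 / 720 = 736281.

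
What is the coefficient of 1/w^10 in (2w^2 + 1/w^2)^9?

144

General term: C(9,j)·(2w^2)^j·(1/w^2)^(9-j), with w-exponent 2j − 2(9−j) = 4j − 18.
Set 4j − 18 = -10: j = 2.
C(9,2) = 36; 2^2 = 4; 1^7 = 1.
Coefficient = 36 · 4 · 1 = 144.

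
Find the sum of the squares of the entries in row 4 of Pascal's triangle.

70

By Vandermonde's identity, Σ C(4,r)² = C(8,4) = 70.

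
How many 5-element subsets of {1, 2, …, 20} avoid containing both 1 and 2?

14688

All 5-subsets: C(20,5) = 15504. Those containing both fixed elements: C(18,3) = 816.
15504 − 816 = 14688.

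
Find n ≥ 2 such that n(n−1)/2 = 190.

20

n(n−1)/2 = 190 ⇒ n(n−1) = 380. Since 20·19 = 380, n = 20.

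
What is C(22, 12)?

C(22,12) = C(22,10) by symmetry.
C(22,10) = (22·21·20·19·18·17·16·15·14·13) / 10! = 2346549004800 / 3628800 = 646646.

646646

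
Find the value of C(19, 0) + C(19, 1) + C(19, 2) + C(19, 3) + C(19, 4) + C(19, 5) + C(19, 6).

1 + 19 + 171 + 969 + 3876 + 11628 + 27132 = 43796.

43796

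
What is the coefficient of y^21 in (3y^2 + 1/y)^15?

General term: C(15,j)·(3y^2)^j·(1/y)^(15-j), with y-exponent 2j − 1(15−j) = 3j − 15.
Set 3j − 15 = 21: j = 12.
C(15,12) = 455; 3^12 = 531441; 1^3 = 1.
Coefficient = 455 · 531441 · 1 = 241805655.

241805655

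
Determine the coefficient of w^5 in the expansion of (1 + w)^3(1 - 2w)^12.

Coefficient of w^5 = Σ_{j} C(3,j)·1^j·C(12,5-j)·(-2)^(5-j) for j from 0 to 3.
= (-25344) + 23760 + (-5280) + 264 = -6600.

-6600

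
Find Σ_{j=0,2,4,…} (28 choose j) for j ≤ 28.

Even-j terms of row 28 sum to 2^27 = 134217728.

134217728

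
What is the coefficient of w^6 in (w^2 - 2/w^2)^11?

5280

General term: C(11,j)·(w^2)^j·(-2/w^2)^(11-j), with w-exponent 2j − 2(11−j) = 4j − 22.
Set 4j − 22 = 6: j = 7.
C(11,7) = 330; 1^7 = 1; (-2)^4 = 16.
Coefficient = 330 · 1 · 16 = 5280.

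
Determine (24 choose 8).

735471

C(24,8) = (24·23·22·21·20·19·18·17) / 8! = 29654190720 / 40320 = 735471.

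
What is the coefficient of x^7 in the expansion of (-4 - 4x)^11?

The general term is C(11,j)·(-4)^j·(-4x)^(11-j); the x^7 term has j = 4.
C(11,4) = 330.
Coefficient = C(11,4) · (-4)^4 · (-4)^7 = 330 · 256 · (-16384) = -1384120320.

-1384120320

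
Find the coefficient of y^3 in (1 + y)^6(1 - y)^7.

6

Coefficient of y^3 = Σ_{j} C(6,j)·1^j·C(7,3-j)·(-1)^(3-j) for j from 0 to 3.
= (-35) + 126 + (-105) + 20 = 6.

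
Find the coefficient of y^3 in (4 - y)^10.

-1966080

The general term is C(10,j)·(4)^j·(-y)^(10-j); the y^3 term has j = 7.
C(10,7) = 120.
Coefficient = C(10,7) · 4^7 · (-1)^3 = 120 · 16384 · (-1) = -1966080.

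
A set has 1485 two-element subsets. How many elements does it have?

n(n−1)/2 = 1485 ⇒ n(n−1) = 2970. Since 55·54 = 2970, n = 55.

55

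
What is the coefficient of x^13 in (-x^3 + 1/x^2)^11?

General term: C(11,j)·(-x^3)^j·(1/x^2)^(11-j), with x-exponent 3j − 2(11−j) = 5j − 22.
Set 5j − 22 = 13: j = 7.
C(11,7) = 330; (-1)^7 = -1; 1^4 = 1.
Coefficient = 330 · (-1) · 1 = -330.

-330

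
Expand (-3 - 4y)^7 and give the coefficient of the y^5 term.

The general term is C(7,j)·(-3)^j·(-4y)^(7-j); the y^5 term has j = 2.
C(7,2) = 21.
Coefficient = C(7,2) · (-3)^2 · (-4)^5 = 21 · 9 · (-1024) = -193536.

-193536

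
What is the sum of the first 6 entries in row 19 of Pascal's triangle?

1 + 19 + 171 + 969 + 3876 + 11628 = 16664.

16664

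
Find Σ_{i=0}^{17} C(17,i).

The entries of row 17 sum to 2^17 = 131072.

131072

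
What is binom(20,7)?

77520

C(20,7) = (20·19·18·17·16·15·14) / 7! = 390700800 / 5040 = 77520.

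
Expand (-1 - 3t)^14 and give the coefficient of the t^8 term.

The general term is C(14,j)·(-1)^j·(-3t)^(14-j); the t^8 term has j = 6.
C(14,6) = 3003.
Coefficient = C(14,6) · (-3)^8 = 3003 · 6561 = 19702683.

19702683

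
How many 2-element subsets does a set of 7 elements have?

21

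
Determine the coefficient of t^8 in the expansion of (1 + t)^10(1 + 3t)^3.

13599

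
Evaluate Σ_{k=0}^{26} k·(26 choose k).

Differentiating (1+x)^26 and setting x=1: Σ k·C(26,k) = 26·2^25 = 872415232.

872415232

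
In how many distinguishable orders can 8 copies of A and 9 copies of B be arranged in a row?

24310

Choose positions for the A's: C(17,8) = 24310.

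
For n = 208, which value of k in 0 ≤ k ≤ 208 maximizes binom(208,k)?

104

C(208,k) is maximized at k = 208/2 = 104.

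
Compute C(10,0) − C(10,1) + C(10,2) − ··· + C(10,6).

The partial alternating sum Σ_{k=0}^{6} (−1)^k C(10,k) = (−1)^6 C(9,6) = 84.

84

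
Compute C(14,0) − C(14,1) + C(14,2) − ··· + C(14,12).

The partial alternating sum Σ_{k=0}^{12} (−1)^k C(14,k) = (−1)^12 C(13,12) = 13.

13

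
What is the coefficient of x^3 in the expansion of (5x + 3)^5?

The general term is C(5,j)·(5x)^j·(3)^(5-j); the x^3 term has j = 3.
C(5,3) = 10.
Coefficient = C(5,3) · 5^3 · 3^2 = 10 · 125 · 9 = 11250.

11250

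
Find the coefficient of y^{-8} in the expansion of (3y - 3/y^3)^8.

General term: C(8,j)·(3y)^j·(-3/y^3)^(8-j), with y-exponent 1j − 3(8−j) = 4j − 24.
Set 4j − 24 = -8: j = 4.
C(8,4) = 70; 3^4 = 81; (-3)^4 = 81.
Coefficient = 70 · 81 · 81 = 459270.

459270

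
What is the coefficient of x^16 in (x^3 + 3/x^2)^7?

General term: C(7,j)·(x^3)^j·(3/x^2)^(7-j), with x-exponent 3j − 2(7−j) = 5j − 14.
Set 5j − 14 = 16: j = 6.
C(7,6) = 7; 1^6 = 1; 3^1 = 3.
Coefficient = 7 · 1 · 3 = 21.

21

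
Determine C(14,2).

91

C(14,2) = (14·13) / 2! = 182 / 2 = 91.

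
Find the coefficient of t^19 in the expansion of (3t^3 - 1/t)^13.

-8444007

General term: C(13,j)·(3t^3)^j·(-1/t)^(13-j), with t-exponent 3j − 1(13−j) = 4j − 13.
Set 4j − 13 = 19: j = 8.
C(13,8) = 1287; 3^8 = 6561; (-1)^5 = -1.
Coefficient = 1287 · 6561 · (-1) = -8444007.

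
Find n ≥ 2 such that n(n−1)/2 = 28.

n(n−1)/2 = 28 ⇒ n(n−1) = 56. Since 8·7 = 56, n = 8.

8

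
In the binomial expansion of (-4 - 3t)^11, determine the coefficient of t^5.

-459841536

The general term is C(11,j)·(-4)^j·(-3t)^(11-j); the t^5 term has j = 6.
C(11,6) = 462.
Coefficient = C(11,6) · (-4)^6 · (-3)^5 = 462 · 4096 · (-243) = -459841536.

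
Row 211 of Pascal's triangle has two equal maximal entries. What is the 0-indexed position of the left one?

For odd n = 211, C(211,m) peaks at m = (n−1)/2 and (n+1)/2; the lesser is 105.

105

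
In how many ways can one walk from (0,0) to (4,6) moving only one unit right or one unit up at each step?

Each path is a sequence of 10 steps with 4 rights: C(10,4) = 210.

210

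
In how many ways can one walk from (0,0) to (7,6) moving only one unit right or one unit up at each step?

1716

Each path is a sequence of 13 steps with 7 rights: C(13,7) = 1716.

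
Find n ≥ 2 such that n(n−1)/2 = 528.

n(n−1)/2 = 528 ⇒ n(n−1) = 1056. Since 33·32 = 1056, n = 33.

33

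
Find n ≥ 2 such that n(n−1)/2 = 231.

22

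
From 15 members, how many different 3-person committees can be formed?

455

This is C(15,3) = 455.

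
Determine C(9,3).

84

C(9,3) = (9·8·7) / 3! = 504 / 6 = 84.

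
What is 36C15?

C(36,15) = (36·35·34·33·32·31·30·29·28·27·26·25·24·23·22) / 15! = 7281003461233582080000 / 1307674368000 = 5567902560.

5567902560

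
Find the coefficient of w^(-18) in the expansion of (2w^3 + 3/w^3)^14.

945728784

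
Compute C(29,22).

C(29,22) = C(29,7) by symmetry.
C(29,7) = (29·28·27·26·25·24·23) / 7! = 7866331200 / 5040 = 1560780.

1560780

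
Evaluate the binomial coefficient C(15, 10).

3003

C(15,10) = C(15,5) by symmetry.
C(15,5) = (15·14·13·12·11) / 5! = 360360 / 120 = 3003.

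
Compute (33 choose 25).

13884156

C(33,25) = C(33,8) by symmetry.
C(33,8) = (33·32·31·30·29·28·27·26) / 8! = 559809169920 / 40320 = 13884156.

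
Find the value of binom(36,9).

94143280

C(36,9) = (36·35·34·33·32·31·30·29·28) / 9! = 34162713446400 / 362880 = 94143280.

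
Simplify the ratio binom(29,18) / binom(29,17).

C(n,k+1)/C(n,k) = (n−k)/(k+1) = (29−17)/(17+1) = 12/18 = 2/3.

2/3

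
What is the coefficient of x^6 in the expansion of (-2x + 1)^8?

1792

The general term is C(8,j)·(-2x)^j·(1)^(8-j); the x^6 term has j = 6.
C(8,6) = 28.
Coefficient = C(8,6) · (-2)^6 = 28 · 64 = 1792.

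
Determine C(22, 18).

C(22,18) = C(22,4) by symmetry.
C(22,4) = (22·21·20·19) / 4! = 175560 / 24 = 7315.

7315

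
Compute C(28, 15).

C(28,15) = C(28,13) by symmetry.
C(28,13) = (28·27·26·25·24·23·22·21·20·19·18·17·16) / 13! = 233153109116928000 / 6227020800 = 37442160.

37442160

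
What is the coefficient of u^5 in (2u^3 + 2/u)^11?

General term: C(11,j)·(2u^3)^j·(2/u)^(11-j), with u-exponent 3j − 1(11−j) = 4j − 11.
Set 4j − 11 = 5: j = 4.
C(11,4) = 330; 2^4 = 16; 2^7 = 128.
Coefficient = 330 · 16 · 128 = 675840.

675840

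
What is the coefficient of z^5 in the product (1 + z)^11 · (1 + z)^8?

Coefficient of z^5 = Σ_{j} C(11,j)·C(8,5-j) for j from 0 to 5.
= 56 + 770 + 3080 + 4620 + 2640 + 462 = 11628.

11628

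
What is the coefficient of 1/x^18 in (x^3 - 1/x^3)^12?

General term: C(12,j)·(x^3)^j·(-1/x^3)^(12-j), with x-exponent 3j − 3(12−j) = 6j − 36.
Set 6j − 36 = -18: j = 3.
C(12,3) = 220; 1^3 = 1; (-1)^9 = -1.
Coefficient = 220 · 1 · (-1) = -220.

-220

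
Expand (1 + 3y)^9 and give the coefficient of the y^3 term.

The general term is C(9,j)·(1)^j·(3y)^(9-j); the y^3 term has j = 6.
C(9,6) = 84.
Coefficient = C(9,6) · 3^3 = 84 · 27 = 2268.

2268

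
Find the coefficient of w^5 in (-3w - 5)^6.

The general term is C(6,j)·(-3w)^j·(-5)^(6-j); the w^5 term has j = 5.
C(6,5) = 6.
Coefficient = C(6,5) · (-3)^5 · (-5)^1 = 6 · (-243) · (-5) = 7290.

7290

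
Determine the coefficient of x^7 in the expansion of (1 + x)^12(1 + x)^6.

31824

Coefficient of x^7 = Σ_{j} C(12,j)·C(6,7-j) for j from 1 to 7.
= 12 + 396 + 3300 + 9900 + 11880 + 5544 + 792 = 31824.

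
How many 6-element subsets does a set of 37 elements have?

C(37,6) = (37·36·35·34·33·32) / 6! = 1673844480 / 720 = 2324784.

2324784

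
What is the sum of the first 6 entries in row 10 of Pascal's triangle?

1 + 10 + 45 + 120 + 210 + 252 = 638.

638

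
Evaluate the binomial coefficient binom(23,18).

C(23,18) = C(23,5) by symmetry.
C(23,5) = (23·22·21·20·19) / 5! = 4037880 / 120 = 33649.

33649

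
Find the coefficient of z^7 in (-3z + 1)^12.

-1732104

The general term is C(12,j)·(-3z)^j·(1)^(12-j); the z^7 term has j = 7.
C(12,7) = 792.
Coefficient = C(12,7) · (-3)^7 = 792 · (-2187) = -1732104.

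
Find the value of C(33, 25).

13884156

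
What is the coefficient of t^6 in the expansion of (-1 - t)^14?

3003

The general term is C(14,j)·(-1)^j·(-t)^(14-j); the t^6 term has j = 8.
C(14,8) = 3003.
Coefficient = C(14,8) = 3003.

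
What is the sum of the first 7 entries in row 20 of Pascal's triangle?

1 + 20 + 190 + 1140 + 4845 + 15504 + 38760 = 60460.

60460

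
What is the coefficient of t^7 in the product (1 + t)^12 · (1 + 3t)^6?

Coefficient of t^7 = Σ_{j} C(12,j)·1^j·C(6,7-j)·3^(7-j) for j from 1 to 7.
= 8748 + 96228 + 267300 + 267300 + 106920 + 16632 + 792 = 763920.

763920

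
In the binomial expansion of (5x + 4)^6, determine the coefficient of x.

30720

The general term is C(6,j)·(5x)^j·(4)^(6-j); the x^1 term has j = 1.
C(6,1) = 6.
Coefficient = C(6,1) · 5^1 · 4^5 = 6 · 5 · 1024 = 30720.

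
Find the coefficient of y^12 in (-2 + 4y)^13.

The general term is C(13,j)·(-2)^j·(4y)^(13-j); the y^12 term has j = 1.
C(13,1) = 13.
Coefficient = C(13,1) · (-2)^1 · 4^12 = 13 · (-2) · 16777216 = -436207616.

-436207616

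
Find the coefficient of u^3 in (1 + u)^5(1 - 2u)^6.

Coefficient of u^3 = Σ_{j} C(5,j)·1^j·C(6,3-j)·(-2)^(3-j) for j from 0 to 3.
= (-160) + 300 + (-120) + 10 = 30.

30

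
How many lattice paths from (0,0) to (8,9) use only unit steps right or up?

Each path is a sequence of 17 steps with 8 rights: C(17,8) = 24310.

24310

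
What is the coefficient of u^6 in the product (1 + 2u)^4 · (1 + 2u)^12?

512512

(1 + 2u)^4(1 + 2u)^12 = (1 + 2u)^16, so the coefficient of u^6 is C(16,6)·2^6 = 8008·64 = 512512.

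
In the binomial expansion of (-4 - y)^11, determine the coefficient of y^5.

The general term is C(11,j)·(-4)^j·(-y)^(11-j); the y^5 term has j = 6.
C(11,6) = 462.
Coefficient = C(11,6) · (-4)^6 · (-1)^5 = 462 · 4096 · (-1) = -1892352.

-1892352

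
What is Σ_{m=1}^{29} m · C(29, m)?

7784628224

Since m·C(29,m) = 29·C(28,m−1), the sum is 29·2^28 = 29·268435456 = 7784628224.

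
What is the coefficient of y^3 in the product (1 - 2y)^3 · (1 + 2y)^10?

Coefficient of y^3 = Σ_{j} C(3,j)·(-2)^j·C(10,3-j)·2^(3-j) for j from 0 to 3.
= 960 + (-1080) + 240 + (-8) = 112.

112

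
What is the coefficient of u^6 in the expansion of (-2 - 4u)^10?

The general term is C(10,j)·(-2)^j·(-4u)^(10-j); the u^6 term has j = 4.
C(10,4) = 210.
Coefficient = C(10,4) · (-2)^4 · (-4)^6 = 210 · 16 · 4096 = 13762560.

13762560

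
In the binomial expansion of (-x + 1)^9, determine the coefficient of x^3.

The general term is C(9,j)·(-x)^j·(1)^(9-j); the x^3 term has j = 3.
C(9,3) = 84.
Coefficient = C(9,3) · (-1)^3 = 84 · (-1) = -84.

-84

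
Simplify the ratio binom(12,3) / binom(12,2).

10/3

C(n,k+1)/C(n,k) = (n−k)/(k+1) = (12−2)/(2+1) = 10/3.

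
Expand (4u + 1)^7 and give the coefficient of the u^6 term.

28672

The general term is C(7,j)·(4u)^j·(1)^(7-j); the u^6 term has j = 6.
C(7,6) = 7.
Coefficient = C(7,6) · 4^6 = 7 · 4096 = 28672.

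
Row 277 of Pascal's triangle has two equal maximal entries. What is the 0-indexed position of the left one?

For odd n = 277, C(277,r) peaks at r = (n−1)/2 and (n+1)/2; the lesser is 138.

138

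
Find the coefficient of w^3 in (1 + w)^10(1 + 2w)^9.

3042

Coefficient of w^3 = Σ_{j} C(10,j)·1^j·C(9,3-j)·2^(3-j) for j from 0 to 3.
= 672 + 1440 + 810 + 120 = 3042.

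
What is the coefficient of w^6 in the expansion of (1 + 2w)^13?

The general term is C(13,j)·(1)^j·(2w)^(13-j); the w^6 term has j = 7.
C(13,7) = 1716.
Coefficient = C(13,7) · 2^6 = 1716 · 64 = 109824.

109824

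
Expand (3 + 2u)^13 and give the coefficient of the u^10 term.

The general term is C(13,j)·(3)^j·(2u)^(13-j); the u^10 term has j = 3.
C(13,3) = 286.
Coefficient = C(13,3) · 3^3 · 2^10 = 286 · 27 · 1024 = 7907328.

7907328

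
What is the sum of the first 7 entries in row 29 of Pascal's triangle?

1 + 29 + 406 + 3654 + 23751 + 118755 + 475020 = 621616.

621616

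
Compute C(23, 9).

817190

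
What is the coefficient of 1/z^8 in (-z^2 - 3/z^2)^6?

1458

General term: C(6,j)·(-z^2)^j·(-3/z^2)^(6-j), with z-exponent 2j − 2(6−j) = 4j − 12.
Set 4j − 12 = -8: j = 1.
C(6,1) = 6; (-1)^1 = -1; (-3)^5 = -243.
Coefficient = 6 · (-1) · (-243) = 1458.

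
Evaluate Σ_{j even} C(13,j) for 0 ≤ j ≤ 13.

4096

Half of (1+1)^13 + (1−1)^13 gives the even-index sum: 2^12 = 4096.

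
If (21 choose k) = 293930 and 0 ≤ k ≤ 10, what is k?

9

C(21,k) increases on 0 ≤ k ≤ 10. C(21,8) = 203490 and C(21,9) = 293930, so k = 9.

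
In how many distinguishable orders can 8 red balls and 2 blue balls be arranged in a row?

45

Choose positions for the red balls: C(10,8) = 45.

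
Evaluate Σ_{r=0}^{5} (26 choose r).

1 + 26 + 325 + 2600 + 14950 + 65780 = 83682.

83682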